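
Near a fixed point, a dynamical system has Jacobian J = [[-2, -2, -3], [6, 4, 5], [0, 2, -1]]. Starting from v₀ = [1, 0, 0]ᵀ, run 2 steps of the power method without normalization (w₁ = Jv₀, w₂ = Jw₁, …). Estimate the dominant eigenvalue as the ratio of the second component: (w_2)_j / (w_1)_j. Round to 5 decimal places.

λ ≈ 2.00000

w1 = Jv₀ = ((-2)·1 + (-2)·0 + (-3)·0; 6·1 + 4·0 + 5·0; 0·1 + 2·0 + (-1)·0) = (-2, 6, 0)
w2 = Jw1 = ((-2)·(-2) + (-2)·6 + (-3)·0; 6·(-2) + 4·6 + 5·0; 0·(-2) + 2·6 + (-1)·0) = (-8, 12, 12)
Ratio at component: 12 / 6 = 2.00000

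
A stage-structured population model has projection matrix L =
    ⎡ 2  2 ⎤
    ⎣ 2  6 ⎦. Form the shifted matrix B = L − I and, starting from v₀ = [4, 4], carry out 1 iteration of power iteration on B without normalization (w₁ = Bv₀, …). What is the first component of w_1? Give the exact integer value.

12

B = L − I has rows (1, 2); (2, 5)
w1 = Bv₀ = (1·4 + 2·4; 2·4 + 5·4) = (12, 28)
Requested component of w1: 12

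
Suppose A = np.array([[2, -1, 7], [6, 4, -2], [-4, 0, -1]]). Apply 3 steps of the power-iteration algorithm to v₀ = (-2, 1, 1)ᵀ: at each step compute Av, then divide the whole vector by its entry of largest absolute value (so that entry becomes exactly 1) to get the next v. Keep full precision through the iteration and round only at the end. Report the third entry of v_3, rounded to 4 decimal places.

Av0 = (2.00000, -10.00000, 7.00000); divide by -10.00000 → v1 = (-0.20000, 1.00000, -0.70000)
Av1 = (-6.30000, 4.20000, 1.50000); divide by -6.30000 → v2 = (1.00000, -0.66667, -0.23810)
Av2 = (1.00000, 3.80952, -3.76190); divide by 3.80952 → v3 = (0.26250, 1.00000, -0.98750)
Requested entry of v3: -237/240 = -0.9875

-0.9875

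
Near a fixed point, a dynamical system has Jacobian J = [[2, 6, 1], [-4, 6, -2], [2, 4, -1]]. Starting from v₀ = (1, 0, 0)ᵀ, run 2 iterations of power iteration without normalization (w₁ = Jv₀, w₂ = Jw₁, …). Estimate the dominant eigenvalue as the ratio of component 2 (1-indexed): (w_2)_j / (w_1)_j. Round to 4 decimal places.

w1 = Jv₀ = (2·1 + 6·0 + 1·0; (-4)·1 + 6·0 + (-2)·0; 2·1 + 4·0 + (-1)·0) = (2, -4, 2)
w2 = Jw1 = (2·2 + 6·(-4) + 1·2; (-4)·2 + 6·(-4) + (-2)·2; 2·2 + 4·(-4) + (-1)·2) = (-18, -36, -14)
Ratio at component: -36 / -4 = 9.0000

9.0000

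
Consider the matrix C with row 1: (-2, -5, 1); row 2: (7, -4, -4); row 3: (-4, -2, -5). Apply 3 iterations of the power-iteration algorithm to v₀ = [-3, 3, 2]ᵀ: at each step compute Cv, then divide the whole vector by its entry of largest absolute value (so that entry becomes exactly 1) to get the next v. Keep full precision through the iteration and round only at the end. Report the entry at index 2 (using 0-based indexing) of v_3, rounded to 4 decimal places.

1.0000

Cv0 = (-7.00000, -41.00000, -4.00000); divide by -41.00000 → v1 = (0.17073, 1.00000, 0.09756)
Cv1 = (-5.24390, -3.19512, -3.17073); divide by -5.24390 → v2 = (1.00000, 0.60930, 0.60465)
Cv2 = (-4.44186, 2.14419, -8.24186); divide by -8.24186 → v3 = (0.53894, -0.26016, 1.00000)
Requested entry of v3: -1772/-1772 = 1.0000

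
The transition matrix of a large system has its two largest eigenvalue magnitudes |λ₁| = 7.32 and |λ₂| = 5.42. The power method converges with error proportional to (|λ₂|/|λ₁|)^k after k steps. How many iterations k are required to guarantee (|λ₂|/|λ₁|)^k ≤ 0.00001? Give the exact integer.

|λ₂/λ₁| = 5.42/7.32 = 0.74044
Need k ≥ ln(0.00001) / ln(0.74044) = -11.5129 / -0.3005 ≈ 38.311
Smallest integer k satisfying the bound: 39

39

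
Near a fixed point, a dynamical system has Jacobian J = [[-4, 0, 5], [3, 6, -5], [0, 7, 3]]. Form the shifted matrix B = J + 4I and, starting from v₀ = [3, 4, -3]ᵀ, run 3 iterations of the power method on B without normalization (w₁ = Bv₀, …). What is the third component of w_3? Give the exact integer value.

7399

B = J + 4I has rows (0, 0, 5); (3, 10, -5); (0, 7, 7)
w1 = Bv₀ = (0·3 + 0·4 + 5·(-3); 3·3 + 10·4 + (-5)·(-3); 0·3 + 7·4 + 7·(-3)) = (-15, 64, 7)
w2 = Bw1 = (0·(-15) + 0·64 + 5·7; 3·(-15) + 10·64 + (-5)·7; 0·(-15) + 7·64 + 7·7) = (35, 560, 497)
w3 = Bw2 = (2485, 3220, 7399)
Requested component of w3: 7399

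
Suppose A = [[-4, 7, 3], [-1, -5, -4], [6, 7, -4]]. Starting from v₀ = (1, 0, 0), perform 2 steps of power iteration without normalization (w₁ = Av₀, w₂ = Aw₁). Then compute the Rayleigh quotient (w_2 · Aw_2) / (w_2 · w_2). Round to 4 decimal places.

w1 = Av₀ = (-4, -1, 6)
w2 = Aw1 = (27, -15, -55)
Aw2 = (-378, 268, 277)
w2·Aw2 = 27·(-378) + (-15)·268 + (-55)·277 = -29461; w2·w2 = 27·27 + (-15)·(-15) + (-55)·(-55) = 3979
λ ≈ -29461/3979 = -7.4041

λ ≈ -7.4041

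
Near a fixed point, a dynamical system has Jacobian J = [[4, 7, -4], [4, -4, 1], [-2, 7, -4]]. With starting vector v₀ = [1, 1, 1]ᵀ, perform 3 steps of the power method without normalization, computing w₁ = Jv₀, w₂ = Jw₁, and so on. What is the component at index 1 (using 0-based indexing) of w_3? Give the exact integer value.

w1 = Jv₀ = (7, 1, 1)
w2 = Jw1 = (31, 25, -11)
w3 = Jw2 = (343, 13, 157)
The requested component of w3 is 13.

13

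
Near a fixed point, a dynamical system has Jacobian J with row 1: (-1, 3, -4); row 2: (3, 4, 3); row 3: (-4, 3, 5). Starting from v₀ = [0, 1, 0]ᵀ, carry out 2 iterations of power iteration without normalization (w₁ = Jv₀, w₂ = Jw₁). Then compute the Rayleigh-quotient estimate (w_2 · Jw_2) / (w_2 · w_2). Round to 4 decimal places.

w1 = Jv₀ = (3, 4, 3)
w2 = Jw1 = (-3, 34, 15)
Jw2 = (45, 172, 189)
w2·Jw2 = (-3)·45 + 34·172 + 15·189 = 8548; w2·w2 = (-3)·(-3) + 34·34 + 15·15 = 1390
λ ≈ 8548/1390 = 6.1496

6.1496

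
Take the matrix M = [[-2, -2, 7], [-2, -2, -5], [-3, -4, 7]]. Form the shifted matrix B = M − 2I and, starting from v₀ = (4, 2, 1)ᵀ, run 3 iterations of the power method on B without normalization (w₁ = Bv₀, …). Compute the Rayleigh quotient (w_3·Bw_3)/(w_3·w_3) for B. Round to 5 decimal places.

-5.79940

B = M − 2I has rows (-4, -2, 7); (-2, -4, -5); (-3, -4, 5)
w1 = Bv₀ = ((-4)·4 + (-2)·2 + 7·1; (-2)·4 + (-4)·2 + (-5)·1; (-3)·4 + (-4)·2 + 5·1) = (-13, -21, -15)
w2 = Bw1 = ((-4)·(-13) + (-2)·(-21) + 7·(-15); (-2)·(-13) + (-4)·(-21) + (-5)·(-15); (-3)·(-13) + (-4)·(-21) + 5·(-15)) = (-11, 185, 48)
w3 = Bw2 = (10, -958, -467)
Bw3 = (-1393, 6147, 1467)
w3·Bw3 = -6587845; w3·w3 = 1135953; μ ≈ -6587845/1135953 = -5.79940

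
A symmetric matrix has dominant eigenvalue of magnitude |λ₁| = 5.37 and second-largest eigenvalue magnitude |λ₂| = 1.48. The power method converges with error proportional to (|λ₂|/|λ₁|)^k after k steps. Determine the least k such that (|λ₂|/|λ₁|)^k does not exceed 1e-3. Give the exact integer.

|λ₂/λ₁| = 1.48/5.37 = 0.27561
Need k ≥ ln(1e-3) / ln(0.27561) = -6.9078 / -1.2888 ≈ 5.360
Smallest integer k satisfying the bound: 6

6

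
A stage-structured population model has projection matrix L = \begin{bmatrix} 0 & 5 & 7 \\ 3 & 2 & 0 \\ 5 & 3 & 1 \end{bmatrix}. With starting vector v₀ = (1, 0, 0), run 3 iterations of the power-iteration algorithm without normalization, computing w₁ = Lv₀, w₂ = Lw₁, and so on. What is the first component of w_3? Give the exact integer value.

w1 = Lv₀ = (0·1 + 5·0 + 7·0; 3·1 + 2·0 + 0·0; 5·1 + 3·0 + 1·0) = (0, 3, 5)
w2 = Lw1 = (0·0 + 5·3 + 7·5; 3·0 + 2·3 + 0·5; 5·0 + 3·3 + 1·5) = (50, 6, 14)
w3 = Lw2 = (128, 162, 282)
The requested component of w3 is 128.

128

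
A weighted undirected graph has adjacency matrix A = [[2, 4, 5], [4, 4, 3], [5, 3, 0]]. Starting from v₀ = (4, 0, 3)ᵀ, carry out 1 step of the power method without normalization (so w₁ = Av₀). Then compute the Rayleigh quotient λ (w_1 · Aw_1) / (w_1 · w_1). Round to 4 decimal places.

w1 = Av₀ = (23, 25, 20)
Aw1 = (246, 252, 190)
w1·Aw1 = 23·246 + 25·252 + 20·190 = 15758; w1·w1 = 23·23 + 25·25 + 20·20 = 1554
λ ≈ 15758/1554 = 10.1403

λ ≈ 10.1403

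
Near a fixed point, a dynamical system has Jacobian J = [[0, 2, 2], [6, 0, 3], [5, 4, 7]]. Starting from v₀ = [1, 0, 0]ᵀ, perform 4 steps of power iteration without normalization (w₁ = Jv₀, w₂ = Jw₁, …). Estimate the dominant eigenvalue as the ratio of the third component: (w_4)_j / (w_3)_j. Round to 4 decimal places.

10.3894

w1 = Jv₀ = (0, 6, 5)
w2 = Jw1 = (22, 15, 59)
w3 = Jw2 = (148, 309, 583)
w4 = Jw3 = (1784, 2637, 6057)
Ratio at component: 6057 / 583 = 10.3894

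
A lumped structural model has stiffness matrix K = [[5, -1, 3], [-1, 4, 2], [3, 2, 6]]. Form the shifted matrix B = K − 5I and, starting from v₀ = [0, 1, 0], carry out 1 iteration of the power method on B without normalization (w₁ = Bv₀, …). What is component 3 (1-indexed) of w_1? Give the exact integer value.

B = K − 5I has rows (0, -1, 3); (-1, -1, 2); (3, 2, 1)
w1 = Bv₀ = (-1, -1, 2)
Requested component of w1: 2

2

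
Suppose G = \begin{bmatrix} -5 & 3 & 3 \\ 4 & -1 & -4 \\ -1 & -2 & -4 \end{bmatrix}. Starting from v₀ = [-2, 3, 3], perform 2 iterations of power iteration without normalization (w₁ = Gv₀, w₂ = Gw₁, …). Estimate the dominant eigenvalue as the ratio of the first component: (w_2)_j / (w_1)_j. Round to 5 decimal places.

w1 = Gv₀ = (28, -23, -16)
w2 = Gw1 = (-257, 199, 82)
Ratio at component: -257 / 28 = -9.17857

λ ≈ -9.17857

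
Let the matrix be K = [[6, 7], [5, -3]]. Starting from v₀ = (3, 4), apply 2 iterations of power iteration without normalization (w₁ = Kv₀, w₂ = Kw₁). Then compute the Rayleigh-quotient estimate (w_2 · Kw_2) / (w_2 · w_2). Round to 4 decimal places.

8.5398

w1 = Kv₀ = (6·3 + 7·4; 5·3 + (-3)·4) = (46, 3)
w2 = Kw1 = (6·46 + 7·3; 5·46 + (-3)·3) = (297, 221)
Kw2 = (3329, 822)
w2·Kw2 = 297·3329 + 221·822 = 1170375; w2·w2 = 297·297 + 221·221 = 137050
λ ≈ 1170375/137050 = 8.5398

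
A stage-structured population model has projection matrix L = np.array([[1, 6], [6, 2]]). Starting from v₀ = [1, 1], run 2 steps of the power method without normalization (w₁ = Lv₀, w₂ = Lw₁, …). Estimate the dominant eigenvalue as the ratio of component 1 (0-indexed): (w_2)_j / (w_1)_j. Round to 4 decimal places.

λ ≈ 7.2500

w1 = Lv₀ = (1·1 + 6·1; 6·1 + 2·1) = (7, 8)
w2 = Lw1 = (1·7 + 6·8; 6·7 + 2·8) = (55, 58)
Ratio at component: 58 / 8 = 7.2500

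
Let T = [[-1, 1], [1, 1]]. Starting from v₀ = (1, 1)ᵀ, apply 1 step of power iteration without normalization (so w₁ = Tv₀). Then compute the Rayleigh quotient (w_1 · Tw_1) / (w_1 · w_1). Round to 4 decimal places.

w1 = Tv₀ = ((-1)·1 + 1·1; 1·1 + 1·1) = (0, 2)
Tw1 = (2, 2)
w1·Tw1 = 0·2 + 2·2 = 4; w1·w1 = 0·0 + 2·2 = 4
λ ≈ 4/4 = 1.0000

1.0000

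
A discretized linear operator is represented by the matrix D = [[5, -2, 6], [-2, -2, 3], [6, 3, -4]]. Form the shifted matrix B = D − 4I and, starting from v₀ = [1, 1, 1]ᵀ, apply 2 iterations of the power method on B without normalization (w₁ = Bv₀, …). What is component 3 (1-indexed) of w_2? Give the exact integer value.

7

B = D − 4I has rows (1, -2, 6); (-2, -6, 3); (6, 3, -8)
w1 = Bv₀ = (5, -5, 1)
w2 = Bw1 = (21, 23, 7)
Requested component of w2: 7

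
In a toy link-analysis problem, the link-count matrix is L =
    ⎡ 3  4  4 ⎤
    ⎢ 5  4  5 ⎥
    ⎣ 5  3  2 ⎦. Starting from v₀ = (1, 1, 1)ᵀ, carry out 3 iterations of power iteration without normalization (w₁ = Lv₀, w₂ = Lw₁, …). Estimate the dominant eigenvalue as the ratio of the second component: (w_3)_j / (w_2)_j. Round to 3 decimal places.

λ ≈ 11.640

w1 = Lv₀ = (11, 14, 10)
w2 = Lw1 = (129, 161, 117)
w3 = Lw2 = (1499, 1874, 1362)
Ratio at component: 1874 / 161 = 11.640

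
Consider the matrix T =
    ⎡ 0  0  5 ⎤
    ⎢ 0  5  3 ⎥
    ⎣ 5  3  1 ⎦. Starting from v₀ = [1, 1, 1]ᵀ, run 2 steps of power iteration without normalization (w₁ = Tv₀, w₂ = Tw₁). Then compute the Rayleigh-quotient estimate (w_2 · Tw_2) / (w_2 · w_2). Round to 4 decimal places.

w1 = Tv₀ = (0·1 + 0·1 + 5·1; 0·1 + 5·1 + 3·1; 5·1 + 3·1 + 1·1) = (5, 8, 9)
w2 = Tw1 = (0·5 + 0·8 + 5·9; 0·5 + 5·8 + 3·9; 5·5 + 3·8 + 1·9) = (45, 67, 58)
Tw2 = (290, 509, 484)
w2·Tw2 = 45·290 + 67·509 + 58·484 = 75225; w2·w2 = 45·45 + 67·67 + 58·58 = 9878
λ ≈ 75225/9878 = 7.6154

7.6154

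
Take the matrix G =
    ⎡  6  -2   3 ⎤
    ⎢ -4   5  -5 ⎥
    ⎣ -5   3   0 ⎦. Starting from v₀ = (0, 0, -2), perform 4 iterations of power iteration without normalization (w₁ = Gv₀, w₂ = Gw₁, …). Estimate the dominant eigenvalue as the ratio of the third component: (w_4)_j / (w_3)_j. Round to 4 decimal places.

w1 = Gv₀ = (6·0 + (-2)·0 + 3·(-2); (-4)·0 + 5·0 + (-5)·(-2); (-5)·0 + 3·0 + 0·(-2)) = (-6, 10, 0)
w2 = Gw1 = (6·(-6) + (-2)·10 + 3·0; (-4)·(-6) + 5·10 + (-5)·0; (-5)·(-6) + 3·10 + 0·0) = (-56, 74, 60)
w3 = Gw2 = (-304, 294, 502)
w4 = Gw3 = (-906, 176, 2402)
Ratio at component: 2402 / 502 = 4.7849

4.7849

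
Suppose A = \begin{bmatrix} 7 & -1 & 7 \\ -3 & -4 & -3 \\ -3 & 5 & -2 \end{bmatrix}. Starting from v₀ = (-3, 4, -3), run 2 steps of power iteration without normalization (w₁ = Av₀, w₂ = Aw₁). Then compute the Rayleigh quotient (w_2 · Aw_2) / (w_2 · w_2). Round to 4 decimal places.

w1 = Av₀ = (7·(-3) + (-1)·4 + 7·(-3); (-3)·(-3) + (-4)·4 + (-3)·(-3); (-3)·(-3) + 5·4 + (-2)·(-3)) = (-46, 2, 35)
w2 = Aw1 = (7·(-46) + (-1)·2 + 7·35; (-3)·(-46) + (-4)·2 + (-3)·35; (-3)·(-46) + 5·2 + (-2)·35) = (-79, 25, 78)
Aw2 = (-32, -97, 206)
w2·Aw2 = (-79)·(-32) + 25·(-97) + 78·206 = 16171; w2·w2 = (-79)·(-79) + 25·25 + 78·78 = 12950
λ ≈ 16171/12950 = 1.2487

λ ≈ 1.2487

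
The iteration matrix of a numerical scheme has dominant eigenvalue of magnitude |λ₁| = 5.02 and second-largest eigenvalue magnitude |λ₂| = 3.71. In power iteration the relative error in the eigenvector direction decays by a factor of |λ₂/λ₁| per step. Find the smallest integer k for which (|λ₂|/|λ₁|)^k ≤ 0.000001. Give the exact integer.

|λ₂/λ₁| = 3.71/5.02 = 0.73904
Need k ≥ ln(0.000001) / ln(0.73904) = -13.8155 / -0.3024 ≈ 45.687
Smallest integer k satisfying the bound: 46

46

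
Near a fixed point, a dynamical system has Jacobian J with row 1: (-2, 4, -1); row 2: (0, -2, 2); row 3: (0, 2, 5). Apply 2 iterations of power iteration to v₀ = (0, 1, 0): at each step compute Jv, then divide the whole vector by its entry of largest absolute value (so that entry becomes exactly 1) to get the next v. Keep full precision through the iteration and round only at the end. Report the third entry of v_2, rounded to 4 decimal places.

Jv0 = (4.00000, -2.00000, 2.00000); divide by 4.00000 → v1 = (1.00000, -0.50000, 0.50000)
Jv1 = (-4.50000, 2.00000, 1.50000); divide by -4.50000 → v2 = (1.00000, -0.44444, -0.33333)
Requested entry of v2: 6/-18 = -0.3333

-0.3333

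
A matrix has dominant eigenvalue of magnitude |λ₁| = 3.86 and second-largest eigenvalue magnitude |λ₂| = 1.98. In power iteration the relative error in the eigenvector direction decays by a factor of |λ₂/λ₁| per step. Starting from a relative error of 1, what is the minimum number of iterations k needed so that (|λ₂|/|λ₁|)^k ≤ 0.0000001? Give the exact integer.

|λ₂/λ₁| = 1.98/3.86 = 0.51295
Need k ≥ ln(0.0000001) / ln(0.51295) = -16.1181 / -0.6676 ≈ 24.144
Smallest integer k satisfying the bound: 25

25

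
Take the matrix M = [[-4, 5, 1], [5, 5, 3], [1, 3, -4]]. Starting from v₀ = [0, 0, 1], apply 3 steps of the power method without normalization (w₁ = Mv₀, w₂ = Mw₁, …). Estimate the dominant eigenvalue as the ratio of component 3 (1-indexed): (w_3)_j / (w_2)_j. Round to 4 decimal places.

λ ≈ -2.8077

w1 = Mv₀ = ((-4)·0 + 5·0 + 1·1; 5·0 + 5·0 + 3·1; 1·0 + 3·0 + (-4)·1) = (1, 3, -4)
w2 = Mw1 = ((-4)·1 + 5·3 + 1·(-4); 5·1 + 5·3 + 3·(-4); 1·1 + 3·3 + (-4)·(-4)) = (7, 8, 26)
w3 = Mw2 = (38, 153, -73)
Ratio at component: -73 / 26 = -2.8077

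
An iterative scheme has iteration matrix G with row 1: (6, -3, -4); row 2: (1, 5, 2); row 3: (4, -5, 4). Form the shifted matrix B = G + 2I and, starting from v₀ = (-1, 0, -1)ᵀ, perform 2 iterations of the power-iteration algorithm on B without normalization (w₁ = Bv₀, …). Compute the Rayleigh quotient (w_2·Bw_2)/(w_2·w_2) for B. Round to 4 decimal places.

5.3203

B = G + 2I has rows (8, -3, -4); (1, 7, 2); (4, -5, 6)
w1 = Bv₀ = (-4, -3, -10)
w2 = Bw1 = (17, -45, -61)
Bw2 = (515, -420, -73)
w2·Bw2 = 32108; w2·w2 = 6035; μ ≈ 32108/6035 = 5.3203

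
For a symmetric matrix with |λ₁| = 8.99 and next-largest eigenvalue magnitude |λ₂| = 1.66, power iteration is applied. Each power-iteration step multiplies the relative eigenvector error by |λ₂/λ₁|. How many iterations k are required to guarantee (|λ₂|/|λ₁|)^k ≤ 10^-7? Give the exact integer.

10

|λ₂/λ₁| = 1.66/8.99 = 0.18465
Need k ≥ ln(10^-7) / ln(0.18465) = -16.1181 / -1.6893 ≈ 9.541
Smallest integer k satisfying the bound: 10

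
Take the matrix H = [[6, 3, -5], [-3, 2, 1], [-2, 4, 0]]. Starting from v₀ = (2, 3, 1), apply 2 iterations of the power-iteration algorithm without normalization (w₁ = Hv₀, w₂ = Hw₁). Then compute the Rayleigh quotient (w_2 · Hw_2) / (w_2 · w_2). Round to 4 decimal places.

w1 = Hv₀ = (16, 1, 8)
w2 = Hw1 = (59, -38, -28)
Hw2 = (380, -281, -270)
w2·Hw2 = 59·380 + (-38)·(-281) + (-28)·(-270) = 40658; w2·w2 = 59·59 + (-38)·(-38) + (-28)·(-28) = 5709
λ ≈ 40658/5709 = 7.1217

λ ≈ 7.1217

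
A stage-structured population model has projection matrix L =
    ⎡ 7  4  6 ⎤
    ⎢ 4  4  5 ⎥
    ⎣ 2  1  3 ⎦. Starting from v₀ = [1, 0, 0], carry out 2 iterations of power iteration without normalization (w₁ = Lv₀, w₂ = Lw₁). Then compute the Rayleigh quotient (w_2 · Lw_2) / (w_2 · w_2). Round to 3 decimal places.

11.752

w1 = Lv₀ = (7, 4, 2)
w2 = Lw1 = (77, 54, 24)
Lw2 = (899, 644, 280)
w2·Lw2 = 77·899 + 54·644 + 24·280 = 110719; w2·w2 = 77·77 + 54·54 + 24·24 = 9421
λ ≈ 110719/9421 = 11.752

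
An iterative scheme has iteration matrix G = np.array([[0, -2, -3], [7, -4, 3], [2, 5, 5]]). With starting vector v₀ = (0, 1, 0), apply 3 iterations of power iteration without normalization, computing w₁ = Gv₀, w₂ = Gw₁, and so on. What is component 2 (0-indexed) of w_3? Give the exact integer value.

w1 = Gv₀ = (-2, -4, 5)
w2 = Gw1 = (-7, 17, 1)
w3 = Gw2 = (-37, -114, 76)
The requested component of w3 is 76.

76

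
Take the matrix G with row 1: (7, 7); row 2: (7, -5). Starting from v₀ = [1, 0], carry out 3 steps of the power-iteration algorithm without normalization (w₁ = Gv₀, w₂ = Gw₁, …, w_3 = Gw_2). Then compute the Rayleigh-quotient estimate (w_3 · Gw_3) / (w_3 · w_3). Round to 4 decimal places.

λ ≈ 9.2208

w1 = Gv₀ = (7·1 + 7·0; 7·1 + (-5)·0) = (7, 7)
w2 = Gw1 = (7·7 + 7·7; 7·7 + (-5)·7) = (98, 14)
w3 = Gw2 = (784, 616)
Gw3 = (9800, 2408)
w3·Gw3 = 784·9800 + 616·2408 = 9166528; w3·w3 = 784·784 + 616·616 = 994112
λ ≈ 9166528/994112 = 9.2208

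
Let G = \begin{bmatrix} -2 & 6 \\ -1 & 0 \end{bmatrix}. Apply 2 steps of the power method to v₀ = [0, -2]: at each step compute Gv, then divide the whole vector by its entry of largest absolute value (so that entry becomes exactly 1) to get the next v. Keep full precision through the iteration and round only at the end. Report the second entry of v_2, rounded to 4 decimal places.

0.5000

Gv0 = (-12.00000, 0.00000); divide by -12.00000 → v1 = (1.00000, 0.00000)
Gv1 = (-2.00000, -1.00000); divide by -2.00000 → v2 = (1.00000, 0.50000)
Requested entry of v2: 12/24 = 0.5000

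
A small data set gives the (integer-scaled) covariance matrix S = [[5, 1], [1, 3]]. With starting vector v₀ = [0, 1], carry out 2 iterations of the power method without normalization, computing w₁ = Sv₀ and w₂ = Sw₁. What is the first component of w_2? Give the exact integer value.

8

w1 = Sv₀ = (5·0 + 1·1; 1·0 + 3·1) = (1, 3)
w2 = Sw1 = (5·1 + 1·3; 1·1 + 3·3) = (8, 10)
The requested component of w2 is 8.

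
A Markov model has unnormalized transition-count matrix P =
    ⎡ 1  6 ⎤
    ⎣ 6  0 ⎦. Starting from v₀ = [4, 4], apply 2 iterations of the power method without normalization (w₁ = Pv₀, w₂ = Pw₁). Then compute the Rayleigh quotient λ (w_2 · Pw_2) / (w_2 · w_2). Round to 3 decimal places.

6.510

w1 = Pv₀ = (1·4 + 6·4; 6·4 + 0·4) = (28, 24)
w2 = Pw1 = (1·28 + 6·24; 6·28 + 0·24) = (172, 168)
Pw2 = (1180, 1032)
w2·Pw2 = 172·1180 + 168·1032 = 376336; w2·w2 = 172·172 + 168·168 = 57808
λ ≈ 376336/57808 = 6.510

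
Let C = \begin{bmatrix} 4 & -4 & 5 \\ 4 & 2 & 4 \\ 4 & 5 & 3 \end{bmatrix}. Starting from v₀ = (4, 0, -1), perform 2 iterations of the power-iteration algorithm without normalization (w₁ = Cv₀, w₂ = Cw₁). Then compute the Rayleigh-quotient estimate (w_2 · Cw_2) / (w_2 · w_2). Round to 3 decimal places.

w1 = Cv₀ = (11, 12, 13)
w2 = Cw1 = (61, 120, 143)
Cw2 = (479, 1056, 1273)
w2·Cw2 = 61·479 + 120·1056 + 143·1273 = 337978; w2·w2 = 61·61 + 120·120 + 143·143 = 38570
λ ≈ 337978/38570 = 8.763

λ ≈ 8.763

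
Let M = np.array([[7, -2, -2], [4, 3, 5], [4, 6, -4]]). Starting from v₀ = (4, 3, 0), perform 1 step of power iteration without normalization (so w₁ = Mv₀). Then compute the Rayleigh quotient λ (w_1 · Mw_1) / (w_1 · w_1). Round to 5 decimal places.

λ ≈ 5.55629

w1 = Mv₀ = (7·4 + (-2)·3 + (-2)·0; 4·4 + 3·3 + 5·0; 4·4 + 6·3 + (-4)·0) = (22, 25, 34)
Mw1 = (36, 333, 102)
w1·Mw1 = 22·36 + 25·333 + 34·102 = 12585; w1·w1 = 22·22 + 25·25 + 34·34 = 2265
λ ≈ 12585/2265 = 5.55629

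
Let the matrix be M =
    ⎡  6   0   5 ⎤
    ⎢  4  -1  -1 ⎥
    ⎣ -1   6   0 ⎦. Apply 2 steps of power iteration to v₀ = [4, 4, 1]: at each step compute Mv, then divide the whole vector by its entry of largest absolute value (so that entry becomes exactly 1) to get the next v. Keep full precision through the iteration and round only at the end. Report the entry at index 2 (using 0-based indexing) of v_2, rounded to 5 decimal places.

0.13504

Mv0 = (29.000000, 11.000000, 20.000000); divide by 29.000000 → v1 = (1.000000, 0.379310, 0.689655)
Mv1 = (9.448276, 2.931034, 1.275862); divide by 9.448276 → v2 = (1.000000, 0.310219, 0.135036)
Requested entry of v2: 37/274 = 0.13504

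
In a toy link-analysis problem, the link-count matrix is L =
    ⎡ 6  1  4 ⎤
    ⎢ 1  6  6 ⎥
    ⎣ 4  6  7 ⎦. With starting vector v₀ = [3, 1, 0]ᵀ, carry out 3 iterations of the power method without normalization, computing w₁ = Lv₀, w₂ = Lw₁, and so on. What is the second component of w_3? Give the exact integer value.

2817

w1 = Lv₀ = (19, 9, 18)
w2 = Lw1 = (195, 181, 256)
w3 = Lw2 = (2375, 2817, 3658)
The requested component of w3 is 2817.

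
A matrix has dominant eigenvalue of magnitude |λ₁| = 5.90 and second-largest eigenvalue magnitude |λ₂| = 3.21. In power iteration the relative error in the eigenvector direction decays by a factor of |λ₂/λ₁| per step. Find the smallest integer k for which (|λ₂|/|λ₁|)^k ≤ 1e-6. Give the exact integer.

|λ₂/λ₁| = 3.21/5.90 = 0.54407
Need k ≥ ln(1e-6) / ln(0.54407) = -13.8155 / -0.6087 ≈ 22.697
Smallest integer k satisfying the bound: 23

23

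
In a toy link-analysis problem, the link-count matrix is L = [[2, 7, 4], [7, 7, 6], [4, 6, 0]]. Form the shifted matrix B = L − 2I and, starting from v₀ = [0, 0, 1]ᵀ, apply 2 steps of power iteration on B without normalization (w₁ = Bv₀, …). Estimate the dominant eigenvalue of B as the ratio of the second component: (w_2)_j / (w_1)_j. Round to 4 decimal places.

μ ≈ 7.6667

B = L − 2I has rows (0, 7, 4); (7, 5, 6); (4, 6, -2)
w1 = Bv₀ = (0·0 + 7·0 + 4·1; 7·0 + 5·0 + 6·1; 4·0 + 6·0 + (-2)·1) = (4, 6, -2)
w2 = Bw1 = (0·4 + 7·6 + 4·(-2); 7·4 + 5·6 + 6·(-2); 4·4 + 6·6 + (-2)·(-2)) = (34, 46, 56)
Ratio: 46/6 = 7.6667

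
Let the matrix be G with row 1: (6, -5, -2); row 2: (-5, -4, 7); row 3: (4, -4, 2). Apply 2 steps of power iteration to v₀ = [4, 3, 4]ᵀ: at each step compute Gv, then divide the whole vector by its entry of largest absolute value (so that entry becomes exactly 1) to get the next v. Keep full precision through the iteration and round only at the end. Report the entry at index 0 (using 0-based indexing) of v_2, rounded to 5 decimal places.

Gv0 = (1.000000, -4.000000, 12.000000); divide by 12.000000 → v1 = (0.083333, -0.333333, 1.000000)
Gv1 = (0.166667, 7.916667, 3.666667); divide by 7.916667 → v2 = (0.021053, 1.000000, 0.463158)
Requested entry of v2: 2/95 = 0.02105

0.02105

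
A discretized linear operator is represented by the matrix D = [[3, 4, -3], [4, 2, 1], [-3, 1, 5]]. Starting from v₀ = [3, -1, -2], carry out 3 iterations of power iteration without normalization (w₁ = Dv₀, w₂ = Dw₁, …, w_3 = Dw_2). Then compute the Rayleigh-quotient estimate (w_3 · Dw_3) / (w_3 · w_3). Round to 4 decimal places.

λ ≈ 7.7613

w1 = Dv₀ = (3·3 + 4·(-1) + (-3)·(-2); 4·3 + 2·(-1) + 1·(-2); (-3)·3 + 1·(-1) + 5·(-2)) = (11, 8, -20)
w2 = Dw1 = (3·11 + 4·8 + (-3)·(-20); 4·11 + 2·8 + 1·(-20); (-3)·11 + 1·8 + 5·(-20)) = (125, 40, -125)
w3 = Dw2 = (910, 455, -960)
Dw3 = (7430, 3590, -7075)
w3·Dw3 = 910·7430 + 455·3590 + (-960)·(-7075) = 15186750; w3·w3 = 910·910 + 455·455 + (-960)·(-960) = 1956725
λ ≈ 15186750/1956725 = 7.7613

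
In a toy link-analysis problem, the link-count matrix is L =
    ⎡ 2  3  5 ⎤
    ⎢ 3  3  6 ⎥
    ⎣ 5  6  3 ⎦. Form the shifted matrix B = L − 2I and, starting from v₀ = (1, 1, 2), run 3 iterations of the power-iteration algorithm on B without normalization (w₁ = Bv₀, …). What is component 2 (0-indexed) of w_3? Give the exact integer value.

1537

B = L − 2I has rows (0, 3, 5); (3, 1, 6); (5, 6, 1)
w1 = Bv₀ = (0·1 + 3·1 + 5·2; 3·1 + 1·1 + 6·2; 5·1 + 6·1 + 1·2) = (13, 16, 13)
w2 = Bw1 = (0·13 + 3·16 + 5·13; 3·13 + 1·16 + 6·13; 5·13 + 6·16 + 1·13) = (113, 133, 174)
w3 = Bw2 = (1269, 1516, 1537)
Requested component of w3: 1537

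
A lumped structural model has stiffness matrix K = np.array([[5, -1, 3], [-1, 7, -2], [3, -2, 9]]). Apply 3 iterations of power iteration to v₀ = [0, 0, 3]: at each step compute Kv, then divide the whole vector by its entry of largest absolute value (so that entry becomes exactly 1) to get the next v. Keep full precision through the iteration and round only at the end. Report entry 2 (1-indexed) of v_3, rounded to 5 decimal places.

-0.45515

Kv0 = (9.000000, -6.000000, 27.000000); divide by 27.000000 → v1 = (0.333333, -0.222222, 1.000000)
Kv1 = (4.888889, -3.888889, 10.444444); divide by 10.444444 → v2 = (0.468085, -0.372340, 1.000000)
Kv2 = (5.712766, -5.074468, 11.148936); divide by 11.148936 → v3 = (0.512405, -0.455153, 1.000000)
Requested entry of v3: -1431/3144 = -0.45515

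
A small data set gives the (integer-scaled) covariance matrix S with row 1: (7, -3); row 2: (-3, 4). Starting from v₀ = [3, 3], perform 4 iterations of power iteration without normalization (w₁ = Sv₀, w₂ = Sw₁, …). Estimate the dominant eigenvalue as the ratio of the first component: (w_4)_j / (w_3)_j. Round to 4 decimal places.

w1 = Sv₀ = (12, 3)
w2 = Sw1 = (75, -24)
w3 = Sw2 = (597, -321)
w4 = Sw3 = (5142, -3075)
Ratio at component: 5142 / 597 = 8.6131

8.6131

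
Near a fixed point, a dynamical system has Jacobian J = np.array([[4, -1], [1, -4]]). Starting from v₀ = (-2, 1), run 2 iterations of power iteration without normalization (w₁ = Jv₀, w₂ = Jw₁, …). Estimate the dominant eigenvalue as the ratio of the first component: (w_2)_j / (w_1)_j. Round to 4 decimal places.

3.3333

w1 = Jv₀ = (-9, -6)
w2 = Jw1 = (-30, 15)
Ratio at component: -30 / -9 = 3.3333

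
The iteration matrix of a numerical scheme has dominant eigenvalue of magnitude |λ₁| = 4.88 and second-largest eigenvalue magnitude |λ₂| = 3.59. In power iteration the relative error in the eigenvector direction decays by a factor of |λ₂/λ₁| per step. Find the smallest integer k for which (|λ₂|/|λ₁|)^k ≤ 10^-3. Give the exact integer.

|λ₂/λ₁| = 3.59/4.88 = 0.73566
Need k ≥ ln(10^-3) / ln(0.73566) = -6.9078 / -0.3070 ≈ 22.501
Smallest integer k satisfying the bound: 23

23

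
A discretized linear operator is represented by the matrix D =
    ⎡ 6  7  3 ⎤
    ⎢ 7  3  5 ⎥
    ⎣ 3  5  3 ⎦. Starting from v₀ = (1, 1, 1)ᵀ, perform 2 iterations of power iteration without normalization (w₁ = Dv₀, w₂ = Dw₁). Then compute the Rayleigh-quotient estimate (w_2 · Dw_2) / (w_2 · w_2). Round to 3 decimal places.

λ ≈ 14.356

w1 = Dv₀ = (6·1 + 7·1 + 3·1; 7·1 + 3·1 + 5·1; 3·1 + 5·1 + 3·1) = (16, 15, 11)
w2 = Dw1 = (6·16 + 7·15 + 3·11; 7·16 + 3·15 + 5·11; 3·16 + 5·15 + 3·11) = (234, 212, 156)
Dw2 = (3356, 3054, 2230)
w2·Dw2 = 234·3356 + 212·3054 + 156·2230 = 1780632; w2·w2 = 234·234 + 212·212 + 156·156 = 124036
λ ≈ 1780632/124036 = 14.356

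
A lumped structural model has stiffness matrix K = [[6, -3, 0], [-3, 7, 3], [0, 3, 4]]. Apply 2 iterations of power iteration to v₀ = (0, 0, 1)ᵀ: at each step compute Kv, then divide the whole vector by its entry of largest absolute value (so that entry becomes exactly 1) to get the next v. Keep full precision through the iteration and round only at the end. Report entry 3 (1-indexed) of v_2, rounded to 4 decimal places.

0.7576

Kv0 = (0.00000, 3.00000, 4.00000); divide by 4.00000 → v1 = (0.00000, 0.75000, 1.00000)
Kv1 = (-2.25000, 8.25000, 6.25000); divide by 8.25000 → v2 = (-0.27273, 1.00000, 0.75758)
Requested entry of v2: 25/33 = 0.7576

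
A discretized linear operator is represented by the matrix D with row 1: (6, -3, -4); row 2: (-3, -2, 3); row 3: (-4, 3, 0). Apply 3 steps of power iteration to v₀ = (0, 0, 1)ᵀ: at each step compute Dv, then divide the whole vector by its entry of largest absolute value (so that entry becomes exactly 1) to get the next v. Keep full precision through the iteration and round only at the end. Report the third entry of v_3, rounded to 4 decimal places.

Dv0 = (-4.00000, 3.00000, 0.00000); divide by -4.00000 → v1 = (1.00000, -0.75000, 0.00000)
Dv1 = (8.25000, -1.50000, -6.25000); divide by 8.25000 → v2 = (1.00000, -0.18182, -0.75758)
Dv2 = (9.57576, -4.90909, -4.54545); divide by 9.57576 → v3 = (1.00000, -0.51266, -0.47468)
Requested entry of v3: 150/-316 = -0.4747

-0.4747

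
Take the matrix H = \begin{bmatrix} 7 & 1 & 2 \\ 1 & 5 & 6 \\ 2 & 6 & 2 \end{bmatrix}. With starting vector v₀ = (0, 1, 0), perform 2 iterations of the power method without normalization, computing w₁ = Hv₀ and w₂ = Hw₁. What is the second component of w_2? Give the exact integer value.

62

w1 = Hv₀ = (7·0 + 1·1 + 2·0; 1·0 + 5·1 + 6·0; 2·0 + 6·1 + 2·0) = (1, 5, 6)
w2 = Hw1 = (7·1 + 1·5 + 2·6; 1·1 + 5·5 + 6·6; 2·1 + 6·5 + 2·6) = (24, 62, 44)
The requested component of w2 is 62.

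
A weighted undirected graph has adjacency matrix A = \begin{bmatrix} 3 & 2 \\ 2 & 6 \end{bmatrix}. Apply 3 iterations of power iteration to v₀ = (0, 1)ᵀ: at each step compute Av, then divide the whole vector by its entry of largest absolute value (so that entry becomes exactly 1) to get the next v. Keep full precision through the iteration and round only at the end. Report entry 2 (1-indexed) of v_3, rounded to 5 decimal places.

Av0 = (2.000000, 6.000000); divide by 6.000000 → v1 = (0.333333, 1.000000)
Av1 = (3.000000, 6.666667); divide by 6.666667 → v2 = (0.450000, 1.000000)
Av2 = (3.350000, 6.900000); divide by 6.900000 → v3 = (0.485507, 1.000000)
Requested entry of v3: 276/276 = 1.00000

1.00000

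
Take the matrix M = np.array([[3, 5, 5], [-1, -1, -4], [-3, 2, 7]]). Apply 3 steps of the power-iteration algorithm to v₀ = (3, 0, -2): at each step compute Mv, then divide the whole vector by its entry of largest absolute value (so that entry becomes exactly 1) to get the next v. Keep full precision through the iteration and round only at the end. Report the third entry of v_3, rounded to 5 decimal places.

-0.97320

Mv0 = (-1.000000, 5.000000, -23.000000); divide by -23.000000 → v1 = (0.043478, -0.217391, 1.000000)
Mv1 = (4.043478, -3.826087, 6.434783); divide by 6.434783 → v2 = (0.628378, -0.594595, 1.000000)
Mv2 = (3.912162, -4.033784, 3.925676); divide by -4.033784 → v3 = (-0.969849, 1.000000, -0.973199)
Requested entry of v3: -581/597 = -0.97320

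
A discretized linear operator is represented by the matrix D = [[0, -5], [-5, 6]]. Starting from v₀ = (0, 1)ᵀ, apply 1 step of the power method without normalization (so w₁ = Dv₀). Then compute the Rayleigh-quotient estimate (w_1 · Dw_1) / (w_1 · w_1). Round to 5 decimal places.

8.45902

w1 = Dv₀ = (0·0 + (-5)·1; (-5)·0 + 6·1) = (-5, 6)
Dw1 = (-30, 61)
w1·Dw1 = (-5)·(-30) + 6·61 = 516; w1·w1 = (-5)·(-5) + 6·6 = 61
λ ≈ 516/61 = 8.45902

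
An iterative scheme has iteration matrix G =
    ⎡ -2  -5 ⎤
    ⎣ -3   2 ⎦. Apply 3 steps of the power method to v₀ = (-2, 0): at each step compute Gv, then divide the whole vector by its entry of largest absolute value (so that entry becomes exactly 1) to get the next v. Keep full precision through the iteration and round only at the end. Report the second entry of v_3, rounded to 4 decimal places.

Gv0 = (4.00000, 6.00000); divide by 6.00000 → v1 = (0.66667, 1.00000)
Gv1 = (-6.33333, 0.00000); divide by -6.33333 → v2 = (1.00000, 0.00000)
Gv2 = (-2.00000, -3.00000); divide by -3.00000 → v3 = (0.66667, 1.00000)
Requested entry of v3: 114/114 = 1.0000

1.0000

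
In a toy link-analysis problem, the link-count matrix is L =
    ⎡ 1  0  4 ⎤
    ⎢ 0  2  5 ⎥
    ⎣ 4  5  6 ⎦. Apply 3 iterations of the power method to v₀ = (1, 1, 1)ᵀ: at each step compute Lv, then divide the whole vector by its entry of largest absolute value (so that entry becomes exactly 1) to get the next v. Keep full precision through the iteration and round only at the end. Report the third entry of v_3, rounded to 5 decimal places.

1.00000

Lv0 = (5.000000, 7.000000, 15.000000); divide by 15.000000 → v1 = (0.333333, 0.466667, 1.000000)
Lv1 = (4.333333, 5.933333, 9.666667); divide by 9.666667 → v2 = (0.448276, 0.613793, 1.000000)
Lv2 = (4.448276, 6.227586, 10.862069); divide by 10.862069 → v3 = (0.409524, 0.573333, 1.000000)
Requested entry of v3: 1575/1575 = 1.00000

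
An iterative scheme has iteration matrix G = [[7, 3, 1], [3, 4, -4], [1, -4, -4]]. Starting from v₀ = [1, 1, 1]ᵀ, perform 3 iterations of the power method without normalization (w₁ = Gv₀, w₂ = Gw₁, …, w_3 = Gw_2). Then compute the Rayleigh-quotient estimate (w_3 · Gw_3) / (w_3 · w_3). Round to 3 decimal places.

8.003

w1 = Gv₀ = (7·1 + 3·1 + 1·1; 3·1 + 4·1 + (-4)·1; 1·1 + (-4)·1 + (-4)·1) = (11, 3, -7)
w2 = Gw1 = (7·11 + 3·3 + 1·(-7); 3·11 + 4·3 + (-4)·(-7); 1·11 + (-4)·3 + (-4)·(-7)) = (79, 73, 27)
w3 = Gw2 = (799, 421, -321)
Gw3 = (6535, 5365, 399)
w3·Gw3 = 799·6535 + 421·5365 + (-321)·399 = 7352051; w3·w3 = 799·799 + 421·421 + (-321)·(-321) = 918683
λ ≈ 7352051/918683 = 8.003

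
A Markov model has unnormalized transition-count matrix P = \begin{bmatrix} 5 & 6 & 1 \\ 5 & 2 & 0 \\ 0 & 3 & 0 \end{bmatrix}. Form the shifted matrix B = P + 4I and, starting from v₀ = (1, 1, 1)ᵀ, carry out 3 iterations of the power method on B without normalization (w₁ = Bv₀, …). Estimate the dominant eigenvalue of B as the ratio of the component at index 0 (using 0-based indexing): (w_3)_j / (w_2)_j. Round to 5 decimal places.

13.31797

B = P + 4I has rows (9, 6, 1); (5, 6, 0); (0, 3, 4)
w1 = Bv₀ = (9·1 + 6·1 + 1·1; 5·1 + 6·1 + 0·1; 0·1 + 3·1 + 4·1) = (16, 11, 7)
w2 = Bw1 = (9·16 + 6·11 + 1·7; 5·16 + 6·11 + 0·7; 0·16 + 3·11 + 4·7) = (217, 146, 61)
w3 = Bw2 = (2890, 1961, 682)
Ratio: 2890/217 = 13.31797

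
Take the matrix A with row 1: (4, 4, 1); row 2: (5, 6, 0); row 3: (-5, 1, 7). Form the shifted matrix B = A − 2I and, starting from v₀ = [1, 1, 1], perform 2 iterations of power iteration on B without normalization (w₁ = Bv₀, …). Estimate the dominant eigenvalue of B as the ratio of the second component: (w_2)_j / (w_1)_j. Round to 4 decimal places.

7.8889

B = A − 2I has rows (2, 4, 1); (5, 4, 0); (-5, 1, 5)
w1 = Bv₀ = (7, 9, 1)
w2 = Bw1 = (51, 71, -21)
Ratio: 71/9 = 7.8889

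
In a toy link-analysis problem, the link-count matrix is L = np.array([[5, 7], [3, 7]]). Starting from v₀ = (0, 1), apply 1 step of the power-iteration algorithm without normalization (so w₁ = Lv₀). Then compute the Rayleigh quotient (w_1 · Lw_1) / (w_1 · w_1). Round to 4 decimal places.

λ ≈ 11.0000

w1 = Lv₀ = (7, 7)
Lw1 = (84, 70)
w1·Lw1 = 7·84 + 7·70 = 1078; w1·w1 = 7·7 + 7·7 = 98
λ ≈ 1078/98 = 11.0000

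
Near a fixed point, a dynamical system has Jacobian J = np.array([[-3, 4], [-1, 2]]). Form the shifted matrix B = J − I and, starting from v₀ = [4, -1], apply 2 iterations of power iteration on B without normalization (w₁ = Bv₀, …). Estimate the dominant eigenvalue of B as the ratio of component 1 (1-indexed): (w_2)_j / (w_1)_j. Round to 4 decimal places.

-3.0000

B = J − I has rows (-4, 4); (-1, 1)
w1 = Bv₀ = ((-4)·4 + 4·(-1); (-1)·4 + 1·(-1)) = (-20, -5)
w2 = Bw1 = ((-4)·(-20) + 4·(-5); (-1)·(-20) + 1·(-5)) = (60, 15)
Ratio: 60/-20 = -3.0000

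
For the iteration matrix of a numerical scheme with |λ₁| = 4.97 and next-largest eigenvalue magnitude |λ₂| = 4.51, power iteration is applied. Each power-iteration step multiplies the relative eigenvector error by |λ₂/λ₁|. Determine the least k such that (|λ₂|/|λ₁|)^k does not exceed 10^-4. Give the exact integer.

|λ₂/λ₁| = 4.51/4.97 = 0.90744
Need k ≥ ln(10^-4) / ln(0.90744) = -9.2103 / -0.0971 ≈ 94.832
Smallest integer k satisfying the bound: 95

95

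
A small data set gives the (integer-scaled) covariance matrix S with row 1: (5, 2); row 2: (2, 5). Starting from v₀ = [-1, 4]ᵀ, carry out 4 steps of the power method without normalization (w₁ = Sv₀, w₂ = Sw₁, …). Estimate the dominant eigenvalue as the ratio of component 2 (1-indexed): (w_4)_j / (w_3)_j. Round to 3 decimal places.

λ ≈ 6.536

w1 = Sv₀ = (5·(-1) + 2·4; 2·(-1) + 5·4) = (3, 18)
w2 = Sw1 = (5·3 + 2·18; 2·3 + 5·18) = (51, 96)
w3 = Sw2 = (447, 582)
w4 = Sw3 = (3399, 3804)
Ratio at component: 3804 / 582 = 6.536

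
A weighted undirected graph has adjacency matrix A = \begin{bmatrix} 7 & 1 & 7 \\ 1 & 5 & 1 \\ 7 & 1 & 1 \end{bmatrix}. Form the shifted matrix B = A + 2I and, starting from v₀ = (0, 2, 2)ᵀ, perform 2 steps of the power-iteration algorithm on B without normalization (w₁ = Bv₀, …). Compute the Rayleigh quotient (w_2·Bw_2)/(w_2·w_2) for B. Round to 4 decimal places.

μ ≈ 13.3524

B = A + 2I has rows (9, 1, 7); (1, 7, 1); (7, 1, 3)
w1 = Bv₀ = (16, 16, 8)
w2 = Bw1 = (216, 136, 152)
Bw2 = (3144, 1320, 2104)
w2·Bw2 = 1178432; w2·w2 = 88256; μ ≈ 1178432/88256 = 13.3524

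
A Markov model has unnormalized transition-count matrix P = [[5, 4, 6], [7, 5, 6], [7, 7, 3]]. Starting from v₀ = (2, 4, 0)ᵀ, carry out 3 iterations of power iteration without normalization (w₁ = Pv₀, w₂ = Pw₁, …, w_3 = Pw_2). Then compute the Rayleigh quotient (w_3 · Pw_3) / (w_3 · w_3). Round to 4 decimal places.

λ ≈ 16.5504

w1 = Pv₀ = (26, 34, 42)
w2 = Pw1 = (518, 604, 546)
w3 = Pw2 = (8282, 9922, 9492)
Pw3 = (138050, 164536, 155904)
w3·Pw3 = 8282·138050 + 9922·164536 + 9492·155904 = 4255697060; w3·w3 = 8282·8282 + 9922·9922 + 9492·9492 = 257135672
λ ≈ 4255697060/257135672 = 16.5504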